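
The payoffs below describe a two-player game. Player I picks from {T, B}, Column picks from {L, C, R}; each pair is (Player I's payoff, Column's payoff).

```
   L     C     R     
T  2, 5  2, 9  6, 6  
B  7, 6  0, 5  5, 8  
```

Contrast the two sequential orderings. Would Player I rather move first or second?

first

If Player I leads: Column's best replies are T→C, B→R; Player I's induced payoffs 2, 5; outcome (B, R), payoffs (5, 8).
If Column leads: Player I's best replies are L→B, C→T, R→T; Column's induced payoffs 6, 9, 6; outcome (T, C), payoffs (2, 9).
Player I gets 5 moving first and 2 moving second, so Player I prefers to move first.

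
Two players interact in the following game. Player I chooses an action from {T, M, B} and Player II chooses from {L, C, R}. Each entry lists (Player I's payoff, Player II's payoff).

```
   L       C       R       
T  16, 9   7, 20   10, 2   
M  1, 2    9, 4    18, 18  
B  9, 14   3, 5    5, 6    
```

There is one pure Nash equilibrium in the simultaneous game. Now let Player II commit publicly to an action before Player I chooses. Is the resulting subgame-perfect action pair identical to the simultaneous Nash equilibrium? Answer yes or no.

yes

Player I best-responds to each possible Player II move:
- L: Player I compares 16, 1, 9 and picks T; Player II would get 9.
- C: Player I compares 7, 9, 3 and picks M; Player II would get 4.
- R: Player I compares 10, 18, 5 and picks M; Player II would get 18.
Player II's induced payoffs are 9, 4, 18, so Player II commits to R. Subgame-perfect outcome: (M, R) with payoffs (18, 18).
Under simultaneous play:
Player I's best replies: L→T; C→M; R→M.
Player II's best replies: T→C; M→R; B→L.
The unique mutual best reply is (M, R), giving (18, 18).
Sequential outcome (M, R) coincides with the Nash profile (M, R).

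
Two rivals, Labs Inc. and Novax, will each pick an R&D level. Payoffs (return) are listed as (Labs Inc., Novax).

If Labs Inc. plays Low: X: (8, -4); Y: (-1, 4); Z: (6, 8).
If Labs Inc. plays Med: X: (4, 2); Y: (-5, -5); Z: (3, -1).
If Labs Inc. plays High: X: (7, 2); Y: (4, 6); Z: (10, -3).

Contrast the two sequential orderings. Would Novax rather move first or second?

second

If Labs Inc. leads: Novax's best replies are Low→Z, Med→X, High→Y; Labs Inc.'s induced payoffs 6, 4, 4; outcome (Low, Z), payoffs (6, 8).
If Novax leads: Labs Inc.'s best replies are X→Low, Y→High, Z→High; Novax's induced payoffs -4, 6, -3; outcome (High, Y), payoffs (4, 6).
Novax gets 6 moving first and 8 moving second, so Novax prefers to move second.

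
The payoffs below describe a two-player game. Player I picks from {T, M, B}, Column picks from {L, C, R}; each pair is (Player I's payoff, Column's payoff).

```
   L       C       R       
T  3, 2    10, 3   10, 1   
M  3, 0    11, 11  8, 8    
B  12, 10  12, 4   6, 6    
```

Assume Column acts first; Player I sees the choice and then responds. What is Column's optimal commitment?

Work backward from Player I's decision.
- L: Player I compares 3, 3, 12 and picks B; Column would get 10.
- C: Player I compares 10, 11, 12 and picks B; Column would get 4.
- R: Player I compares 10, 8, 6 and picks T; Column would get 1.
Among 10, 4, 1, the best is 10 at L. Subgame-perfect outcome: (B, L) with payoffs (12, 10).

L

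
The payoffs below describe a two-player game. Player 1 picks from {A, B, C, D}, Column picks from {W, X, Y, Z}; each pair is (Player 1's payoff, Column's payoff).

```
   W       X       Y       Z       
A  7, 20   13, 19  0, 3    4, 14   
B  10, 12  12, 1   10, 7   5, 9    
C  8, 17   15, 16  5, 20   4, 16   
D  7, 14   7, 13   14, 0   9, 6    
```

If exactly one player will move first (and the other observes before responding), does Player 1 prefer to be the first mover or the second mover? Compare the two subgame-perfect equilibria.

second

If Player 1 leads: Column's best replies are A→W, B→W, C→Y, D→W; Player 1's induced payoffs 7, 10, 5, 7; outcome (B, W), payoffs (10, 12).
If Column leads: Player 1's best replies are W→B, X→C, Y→D, Z→D; Column's induced payoffs 12, 16, 0, 6; outcome (C, X), payoffs (15, 16).
Player 1 gets 10 moving first and 15 moving second, so Player 1 prefers to move second.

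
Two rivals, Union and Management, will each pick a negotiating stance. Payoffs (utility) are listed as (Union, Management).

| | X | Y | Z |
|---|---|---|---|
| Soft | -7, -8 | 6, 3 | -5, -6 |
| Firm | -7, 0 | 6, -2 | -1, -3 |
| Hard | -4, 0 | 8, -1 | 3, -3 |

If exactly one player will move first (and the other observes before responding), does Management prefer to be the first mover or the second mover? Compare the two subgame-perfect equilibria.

If Union leads: Management's best replies are Soft→Y, Firm→X, Hard→X; Union's induced payoffs 6, -7, -4; outcome (Soft, Y), payoffs (6, 3).
If Management leads: Union's best replies are X→Hard, Y→Hard, Z→Hard; Management's induced payoffs 0, -1, -3; outcome (Hard, X), payoffs (-4, 0).
Management gets 0 moving first and 3 moving second, so Management prefers to move second.

second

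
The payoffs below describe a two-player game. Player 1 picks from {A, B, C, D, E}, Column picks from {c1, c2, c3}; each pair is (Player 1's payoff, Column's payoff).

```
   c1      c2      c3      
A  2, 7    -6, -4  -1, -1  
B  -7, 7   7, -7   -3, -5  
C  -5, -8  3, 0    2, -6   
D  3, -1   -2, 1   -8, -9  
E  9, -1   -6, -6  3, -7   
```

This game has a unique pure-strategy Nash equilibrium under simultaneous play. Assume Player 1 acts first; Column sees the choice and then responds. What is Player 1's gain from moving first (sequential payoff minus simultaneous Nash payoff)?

0

Work backward from Column's decision.
- A → Column plays c1 (best of 7, -4, -1); Player 1 gets 2.
- B → Column plays c1 (best of 7, -7, -5); Player 1 gets -7.
- C → Column plays c2 (best of -8, 0, -6); Player 1 gets 3.
- D → Column plays c2 (best of -1, 1, -9); Player 1 gets -2.
- E → Column plays c1 (best of -1, -6, -7); Player 1 gets 9.
Maximizing over 2, -7, 3, -2, 9, Player 1 chooses E. Subgame-perfect outcome: (E, c1) with payoffs (9, -1).
Under simultaneous play:
Player 1's best replies: c1→E; c2→B; c3→E.
Column's best replies: A→c1; B→c1; C→c2; D→c2; E→c1.
The unique mutual best reply is (E, c1), giving (9, -1).
Player 1's commitment gain: 9 − 9 = 0.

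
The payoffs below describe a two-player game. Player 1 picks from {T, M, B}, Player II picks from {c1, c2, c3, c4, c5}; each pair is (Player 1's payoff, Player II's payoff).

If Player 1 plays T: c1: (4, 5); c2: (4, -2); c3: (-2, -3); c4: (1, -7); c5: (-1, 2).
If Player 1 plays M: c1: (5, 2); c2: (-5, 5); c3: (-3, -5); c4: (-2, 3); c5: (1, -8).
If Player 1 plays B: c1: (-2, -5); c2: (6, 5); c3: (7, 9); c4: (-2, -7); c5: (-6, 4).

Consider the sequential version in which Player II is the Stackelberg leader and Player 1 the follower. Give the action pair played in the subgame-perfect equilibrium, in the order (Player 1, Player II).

(B, c3)

Player 1 best-responds to each possible Player II move:
- c1: BR = M, leader payoff 2.
- c2: BR = B, leader payoff 5.
- c3: BR = B, leader payoff 9.
- c4: BR = T, leader payoff -7.
- c5: BR = M, leader payoff -8.
Player II's induced payoffs are 2, 5, 9, -7, -8, so Player II commits to c3. Subgame-perfect outcome: (B, c3) with payoffs (7, 9).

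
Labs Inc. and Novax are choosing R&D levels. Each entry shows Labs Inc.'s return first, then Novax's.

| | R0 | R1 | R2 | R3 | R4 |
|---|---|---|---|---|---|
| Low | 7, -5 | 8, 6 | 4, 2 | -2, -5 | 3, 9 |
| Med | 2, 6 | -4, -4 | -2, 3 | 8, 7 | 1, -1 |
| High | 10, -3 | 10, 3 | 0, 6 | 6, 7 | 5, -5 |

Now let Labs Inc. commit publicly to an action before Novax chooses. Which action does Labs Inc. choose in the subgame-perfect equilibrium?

Work backward from Novax's decision.
- Low → Novax plays R4 (best of -5, 6, 2, -5, 9); Labs Inc. gets 3.
- Med → Novax plays R3 (best of 6, -4, 3, 7, -1); Labs Inc. gets 8.
- High → Novax plays R3 (best of -3, 3, 6, 7, -5); Labs Inc. gets 6.
Maximizing over 3, 8, 6, Labs Inc. chooses Med. Subgame-perfect outcome: (Med, R3) with payoffs (8, 7).

Med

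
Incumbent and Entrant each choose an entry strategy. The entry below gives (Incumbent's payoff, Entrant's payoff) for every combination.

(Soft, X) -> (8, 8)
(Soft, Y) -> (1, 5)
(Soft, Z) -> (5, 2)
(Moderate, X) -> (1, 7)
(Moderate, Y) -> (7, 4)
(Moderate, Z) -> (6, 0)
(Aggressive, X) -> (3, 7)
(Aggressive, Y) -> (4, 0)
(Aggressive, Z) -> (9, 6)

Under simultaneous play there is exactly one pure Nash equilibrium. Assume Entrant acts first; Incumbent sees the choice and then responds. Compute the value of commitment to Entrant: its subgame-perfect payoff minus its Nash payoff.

Incumbent best-responds to each possible Entrant move:
- X: Incumbent compares 8, 1, 3 and picks Soft; Entrant would get 8.
- Y: Incumbent compares 1, 7, 4 and picks Moderate; Entrant would get 4.
- Z: Incumbent compares 5, 6, 9 and picks Aggressive; Entrant would get 6.
Entrant's induced payoffs are 8, 4, 6, so Entrant commits to X. Subgame-perfect outcome: (Soft, X) with payoffs (8, 8).
Now find the simultaneous Nash equilibrium.
Incumbent's best replies: X→Soft; Y→Moderate; Z→Aggressive.
Entrant's best replies: Soft→X; Moderate→X; Aggressive→X.
The unique mutual best reply is (Soft, X), giving (8, 8).
Entrant's commitment gain: 8 − 8 = 0.

0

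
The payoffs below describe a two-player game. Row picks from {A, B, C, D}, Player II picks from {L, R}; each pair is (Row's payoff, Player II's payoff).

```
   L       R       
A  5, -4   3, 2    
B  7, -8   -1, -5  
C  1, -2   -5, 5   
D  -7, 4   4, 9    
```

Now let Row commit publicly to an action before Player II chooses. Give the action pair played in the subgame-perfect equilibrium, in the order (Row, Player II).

Work backward from Player II's decision.
- A → Player II plays R (best of -4, 2); Row gets 3.
- B → Player II plays R (best of -8, -5); Row gets -1.
- C → Player II plays R (best of -2, 5); Row gets -5.
- D → Player II plays R (best of 4, 9); Row gets 4.
Maximizing over 3, -1, -5, 4, Row chooses D. Subgame-perfect outcome: (D, R) with payoffs (4, 9).

(D, R)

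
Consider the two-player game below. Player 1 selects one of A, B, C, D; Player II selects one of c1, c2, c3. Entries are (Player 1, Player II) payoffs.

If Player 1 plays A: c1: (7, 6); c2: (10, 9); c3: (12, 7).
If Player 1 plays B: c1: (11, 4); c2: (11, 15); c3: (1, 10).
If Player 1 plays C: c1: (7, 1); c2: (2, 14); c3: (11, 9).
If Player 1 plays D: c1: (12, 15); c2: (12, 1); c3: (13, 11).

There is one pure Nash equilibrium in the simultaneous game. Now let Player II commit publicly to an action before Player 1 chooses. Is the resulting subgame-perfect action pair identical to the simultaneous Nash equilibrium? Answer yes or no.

yes

Player 1 best-responds to each possible Player II move:
- c1 → Player 1 plays D (best of 7, 11, 7, 12); Player II gets 15.
- c2 → Player 1 plays D (best of 10, 11, 2, 12); Player II gets 1.
- c3 → Player 1 plays D (best of 12, 1, 11, 13); Player II gets 11.
Among 15, 1, 11, the best is 15 at c1. Subgame-perfect outcome: (D, c1) with payoffs (12, 15).
Under simultaneous play:
Player 1's best replies: c1→D; c2→D; c3→D.
Player II's best replies: A→c2; B→c2; C→c2; D→c1.
The unique mutual best reply is (D, c1), giving (12, 15).
Sequential outcome (D, c1) coincides with the Nash profile (D, c1).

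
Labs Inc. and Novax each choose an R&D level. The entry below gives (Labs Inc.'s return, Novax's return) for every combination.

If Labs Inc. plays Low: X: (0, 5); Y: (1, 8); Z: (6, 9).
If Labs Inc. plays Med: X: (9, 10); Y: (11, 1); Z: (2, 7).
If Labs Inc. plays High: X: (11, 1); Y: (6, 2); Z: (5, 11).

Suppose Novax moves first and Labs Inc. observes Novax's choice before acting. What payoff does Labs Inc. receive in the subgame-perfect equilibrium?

Work backward from Labs Inc.'s decision.
- X: Labs Inc. compares 0, 9, 11 and picks High; Novax would get 1.
- Y: Labs Inc. compares 1, 11, 6 and picks Med; Novax would get 1.
- Z: Labs Inc. compares 6, 2, 5 and picks Low; Novax would get 9.
Maximizing over 1, 1, 9, Novax chooses Z. Subgame-perfect outcome: (Low, Z) with payoffs (6, 9).

6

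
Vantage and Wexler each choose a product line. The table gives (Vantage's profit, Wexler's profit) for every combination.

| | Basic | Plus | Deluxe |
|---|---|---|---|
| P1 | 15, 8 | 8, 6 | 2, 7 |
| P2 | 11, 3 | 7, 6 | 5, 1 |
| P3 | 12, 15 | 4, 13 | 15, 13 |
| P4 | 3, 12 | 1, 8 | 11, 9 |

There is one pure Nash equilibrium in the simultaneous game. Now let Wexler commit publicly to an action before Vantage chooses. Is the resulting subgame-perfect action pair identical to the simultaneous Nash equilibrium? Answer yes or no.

Vantage best-responds to each possible Wexler move:
- Basic: BR = P1, leader payoff 8.
- Plus: BR = P1, leader payoff 6.
- Deluxe: BR = P3, leader payoff 13.
Among 8, 6, 13, the best is 13 at Deluxe. Subgame-perfect outcome: (P3, Deluxe) with payoffs (15, 13).
Under simultaneous play:
Vantage's best replies: Basic→P1; Plus→P1; Deluxe→P3.
Wexler's best replies: P1→Basic; P2→Plus; P3→Basic; P4→Basic.
Only (P1, Basic) has each player best-responding; Nash payoffs (15, 8).
Sequential outcome (P3, Deluxe) differs from the Nash profile (P1, Basic).

no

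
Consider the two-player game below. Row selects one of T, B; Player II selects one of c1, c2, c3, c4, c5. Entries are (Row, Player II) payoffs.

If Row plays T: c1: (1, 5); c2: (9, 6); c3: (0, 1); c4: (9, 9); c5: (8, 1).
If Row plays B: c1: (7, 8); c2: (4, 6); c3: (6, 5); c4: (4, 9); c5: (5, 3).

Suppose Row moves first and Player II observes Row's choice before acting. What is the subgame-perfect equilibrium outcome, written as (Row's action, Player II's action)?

(T, c4)

Backward induction with Row moving first.
- T: BR = c4, leader payoff 9.
- B: BR = c4, leader payoff 4.
Among 9, 4, the best is 9 at T. Subgame-perfect outcome: (T, c4) with payoffs (9, 9).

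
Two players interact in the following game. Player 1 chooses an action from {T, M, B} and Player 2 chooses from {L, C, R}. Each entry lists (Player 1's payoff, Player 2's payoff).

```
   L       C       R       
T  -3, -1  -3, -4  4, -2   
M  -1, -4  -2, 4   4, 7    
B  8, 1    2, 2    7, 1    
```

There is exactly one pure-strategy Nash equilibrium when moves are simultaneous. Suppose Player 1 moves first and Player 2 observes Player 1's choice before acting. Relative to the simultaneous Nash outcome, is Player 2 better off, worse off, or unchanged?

Backward induction with Player 1 moving first.
- T: Player 2 compares -1, -4, -2 and picks L; Player 1 would get -3.
- M: Player 2 compares -4, 4, 7 and picks R; Player 1 would get 4.
- B: Player 2 compares 1, 2, 1 and picks C; Player 1 would get 2.
Player 1's induced payoffs are -3, 4, 2, so Player 1 commits to M. Subgame-perfect outcome: (M, R) with payoffs (4, 7).
Under simultaneous play:
Player 1's best replies: L→B; C→B; R→B.
Player 2's best replies: T→L; M→R; B→C.
Only (B, C) has each player best-responding; Nash payoffs (2, 2).
Player 2 earns 7 sequentially versus 2 at the Nash outcome: better off.

better off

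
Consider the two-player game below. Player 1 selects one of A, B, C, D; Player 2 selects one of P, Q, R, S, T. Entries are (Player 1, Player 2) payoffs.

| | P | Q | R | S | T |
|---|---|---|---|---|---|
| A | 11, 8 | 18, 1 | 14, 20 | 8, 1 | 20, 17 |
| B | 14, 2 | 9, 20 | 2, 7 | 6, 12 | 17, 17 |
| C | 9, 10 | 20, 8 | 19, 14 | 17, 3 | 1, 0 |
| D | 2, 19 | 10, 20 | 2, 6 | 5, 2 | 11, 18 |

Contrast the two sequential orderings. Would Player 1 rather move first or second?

second

If Player 1 leads: Player 2's best replies are A→R, B→Q, C→R, D→Q; Player 1's induced payoffs 14, 9, 19, 10; outcome (C, R), payoffs (19, 14).
If Player 2 leads: Player 1's best replies are P→B, Q→C, R→C, S→C, T→A; Player 2's induced payoffs 2, 8, 14, 3, 17; outcome (A, T), payoffs (20, 17).
Player 1 gets 19 moving first and 20 moving second, so Player 1 prefers to move second.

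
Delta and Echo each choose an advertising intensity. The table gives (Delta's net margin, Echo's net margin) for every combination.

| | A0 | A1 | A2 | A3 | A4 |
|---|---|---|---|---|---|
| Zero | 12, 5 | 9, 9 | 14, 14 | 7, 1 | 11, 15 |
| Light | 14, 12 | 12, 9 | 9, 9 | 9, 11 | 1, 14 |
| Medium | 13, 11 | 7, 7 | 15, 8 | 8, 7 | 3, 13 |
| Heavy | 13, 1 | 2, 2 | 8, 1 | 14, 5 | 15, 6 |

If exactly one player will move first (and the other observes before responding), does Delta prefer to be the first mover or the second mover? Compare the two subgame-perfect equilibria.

first

If Delta leads: Echo's best replies are Zero→A4, Light→A4, Medium→A4, Heavy→A4; Delta's induced payoffs 11, 1, 3, 15; outcome (Heavy, A4), payoffs (15, 6).
If Echo leads: Delta's best replies are A0→Light, A1→Light, A2→Medium, A3→Heavy, A4→Heavy; Echo's induced payoffs 12, 9, 8, 5, 6; outcome (Light, A0), payoffs (14, 12).
Delta gets 15 moving first and 14 moving second, so Delta prefers to move first.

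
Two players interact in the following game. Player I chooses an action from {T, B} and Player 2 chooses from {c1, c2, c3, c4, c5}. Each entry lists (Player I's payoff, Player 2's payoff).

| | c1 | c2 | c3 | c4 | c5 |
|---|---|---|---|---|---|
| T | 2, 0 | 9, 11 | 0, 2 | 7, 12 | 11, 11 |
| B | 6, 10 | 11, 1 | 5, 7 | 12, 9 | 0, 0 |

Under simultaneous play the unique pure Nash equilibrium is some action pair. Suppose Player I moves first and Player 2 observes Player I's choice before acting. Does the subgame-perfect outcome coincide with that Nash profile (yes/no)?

Player 2 best-responds to each possible Player I move:
- T → Player 2 plays c4 (best of 0, 11, 2, 12, 11); Player I gets 7.
- B → Player 2 plays c1 (best of 10, 1, 7, 9, 0); Player I gets 6.
Among 7, 6, the best is 7 at T. Subgame-perfect outcome: (T, c4) with payoffs (7, 12).
Under simultaneous play:
Player I's best replies: c1→B; c2→B; c3→B; c4→B; c5→T.
Player 2's best replies: T→c4; B→c1.
Only (B, c1) has each player best-responding; Nash payoffs (6, 10).
Sequential outcome (T, c4) differs from the Nash profile (B, c1).

no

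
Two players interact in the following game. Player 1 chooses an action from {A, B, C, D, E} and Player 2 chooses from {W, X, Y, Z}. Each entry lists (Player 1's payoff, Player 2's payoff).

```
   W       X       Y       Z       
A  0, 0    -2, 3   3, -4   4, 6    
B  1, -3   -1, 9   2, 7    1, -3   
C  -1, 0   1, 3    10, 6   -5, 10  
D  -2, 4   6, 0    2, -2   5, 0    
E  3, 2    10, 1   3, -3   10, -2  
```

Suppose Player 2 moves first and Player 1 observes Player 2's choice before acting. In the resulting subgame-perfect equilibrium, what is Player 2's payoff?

6

Backward induction with Player 2 moving first.
- W: Player 1 compares 0, 1, -1, -2, 3 and picks E; Player 2 would get 2.
- X: Player 1 compares -2, -1, 1, 6, 10 and picks E; Player 2 would get 1.
- Y: Player 1 compares 3, 2, 10, 2, 3 and picks C; Player 2 would get 6.
- Z: Player 1 compares 4, 1, -5, 5, 10 and picks E; Player 2 would get -2.
Among 2, 1, 6, -2, the best is 6 at Y. Subgame-perfect outcome: (C, Y) with payoffs (10, 6).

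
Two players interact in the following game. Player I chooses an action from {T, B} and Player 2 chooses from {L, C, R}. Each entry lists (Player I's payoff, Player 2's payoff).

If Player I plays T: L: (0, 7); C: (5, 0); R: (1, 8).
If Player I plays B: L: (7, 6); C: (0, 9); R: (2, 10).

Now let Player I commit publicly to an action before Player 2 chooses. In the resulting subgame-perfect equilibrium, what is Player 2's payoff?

10

Work backward from Player 2's decision.
- T → Player 2 plays R (best of 7, 0, 8); Player I gets 1.
- B → Player 2 plays R (best of 6, 9, 10); Player I gets 2.
Among 1, 2, the best is 2 at B. Subgame-perfect outcome: (B, R) with payoffs (2, 10).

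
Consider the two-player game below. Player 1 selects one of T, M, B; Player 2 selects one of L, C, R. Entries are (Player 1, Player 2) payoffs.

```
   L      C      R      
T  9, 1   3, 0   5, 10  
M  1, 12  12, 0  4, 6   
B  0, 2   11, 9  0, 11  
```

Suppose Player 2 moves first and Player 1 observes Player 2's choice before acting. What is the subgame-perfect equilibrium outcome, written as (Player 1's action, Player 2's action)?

(T, R)

Work backward from Player 1's decision.
- L → Player 1 plays T (best of 9, 1, 0); Player 2 gets 1.
- C → Player 1 plays M (best of 3, 12, 11); Player 2 gets 0.
- R → Player 1 plays T (best of 5, 4, 0); Player 2 gets 10.
Maximizing over 1, 0, 10, Player 2 chooses R. Subgame-perfect outcome: (T, R) with payoffs (5, 10).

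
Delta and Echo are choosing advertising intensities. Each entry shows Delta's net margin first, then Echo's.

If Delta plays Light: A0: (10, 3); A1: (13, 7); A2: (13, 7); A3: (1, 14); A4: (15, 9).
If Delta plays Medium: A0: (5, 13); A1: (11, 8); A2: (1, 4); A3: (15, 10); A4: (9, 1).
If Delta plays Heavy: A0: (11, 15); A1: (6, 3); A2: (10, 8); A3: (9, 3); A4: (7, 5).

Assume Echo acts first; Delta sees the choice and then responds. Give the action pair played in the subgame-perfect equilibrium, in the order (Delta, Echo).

(Heavy, A0)

Backward induction with Echo moving first.
- A0 → Delta plays Heavy (best of 10, 5, 11); Echo gets 15.
- A1 → Delta plays Light (best of 13, 11, 6); Echo gets 7.
- A2 → Delta plays Light (best of 13, 1, 10); Echo gets 7.
- A3 → Delta plays Medium (best of 1, 15, 9); Echo gets 10.
- A4 → Delta plays Light (best of 15, 9, 7); Echo gets 9.
Maximizing over 15, 7, 7, 10, 9, Echo chooses A0. Subgame-perfect outcome: (Heavy, A0) with payoffs (11, 15).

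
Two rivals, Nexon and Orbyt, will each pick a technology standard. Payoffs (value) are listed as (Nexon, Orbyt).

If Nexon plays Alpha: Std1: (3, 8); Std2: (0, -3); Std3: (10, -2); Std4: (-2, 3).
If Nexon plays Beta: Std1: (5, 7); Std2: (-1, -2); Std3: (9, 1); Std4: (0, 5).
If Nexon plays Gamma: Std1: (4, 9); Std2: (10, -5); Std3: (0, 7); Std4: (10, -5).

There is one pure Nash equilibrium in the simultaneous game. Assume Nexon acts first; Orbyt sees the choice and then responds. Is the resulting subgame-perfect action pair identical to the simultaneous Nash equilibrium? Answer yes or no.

yes

Orbyt best-responds to each possible Nexon move:
- Alpha: BR = Std1, leader payoff 3.
- Beta: BR = Std1, leader payoff 5.
- Gamma: BR = Std1, leader payoff 4.
Nexon's induced payoffs are 3, 5, 4, so Nexon commits to Beta. Subgame-perfect outcome: (Beta, Std1) with payoffs (5, 7).
Under simultaneous play:
Nexon's best replies: Std1→Beta; Std2→Gamma; Std3→Alpha; Std4→Gamma.
Orbyt's best replies: Alpha→Std1; Beta→Std1; Gamma→Std1.
Only (Beta, Std1) has each player best-responding; Nash payoffs (5, 7).
Sequential outcome (Beta, Std1) coincides with the Nash profile (Beta, Std1).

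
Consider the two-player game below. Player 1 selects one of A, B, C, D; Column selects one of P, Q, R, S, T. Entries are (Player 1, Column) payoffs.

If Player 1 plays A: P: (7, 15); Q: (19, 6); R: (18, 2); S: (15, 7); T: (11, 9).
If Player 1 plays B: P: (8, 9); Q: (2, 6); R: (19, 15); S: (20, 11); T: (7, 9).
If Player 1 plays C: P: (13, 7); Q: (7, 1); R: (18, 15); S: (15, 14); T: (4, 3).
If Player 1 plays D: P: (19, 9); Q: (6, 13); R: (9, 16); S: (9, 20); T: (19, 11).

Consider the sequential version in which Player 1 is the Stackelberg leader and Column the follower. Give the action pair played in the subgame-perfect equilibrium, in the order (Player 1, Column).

(B, R)

Column best-responds to each possible Player 1 move:
- A: Column compares 15, 6, 2, 7, 9 and picks P; Player 1 would get 7.
- B: Column compares 9, 6, 15, 11, 9 and picks R; Player 1 would get 19.
- C: Column compares 7, 1, 15, 14, 3 and picks R; Player 1 would get 18.
- D: Column compares 9, 13, 16, 20, 11 and picks S; Player 1 would get 9.
Maximizing over 7, 19, 18, 9, Player 1 chooses B. Subgame-perfect outcome: (B, R) with payoffs (19, 15).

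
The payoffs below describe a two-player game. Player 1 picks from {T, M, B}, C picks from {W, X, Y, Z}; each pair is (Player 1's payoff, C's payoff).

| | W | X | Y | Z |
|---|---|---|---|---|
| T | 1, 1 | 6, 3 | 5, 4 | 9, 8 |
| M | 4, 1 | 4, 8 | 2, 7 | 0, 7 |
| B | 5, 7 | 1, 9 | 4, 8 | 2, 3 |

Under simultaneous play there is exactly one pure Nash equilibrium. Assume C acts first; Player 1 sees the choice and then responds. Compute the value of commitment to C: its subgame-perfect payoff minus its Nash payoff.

Player 1 best-responds to each possible C move:
- W: BR = B, leader payoff 7.
- X: BR = T, leader payoff 3.
- Y: BR = T, leader payoff 4.
- Z: BR = T, leader payoff 8.
C's induced payoffs are 7, 3, 4, 8, so C commits to Z. Subgame-perfect outcome: (T, Z) with payoffs (9, 8).
Under simultaneous play:
Player 1's best replies: W→B; X→T; Y→T; Z→T.
C's best replies: T→Z; M→X; B→X.
The unique mutual best reply is (T, Z), giving (9, 8).
C's commitment gain: 8 − 8 = 0.

0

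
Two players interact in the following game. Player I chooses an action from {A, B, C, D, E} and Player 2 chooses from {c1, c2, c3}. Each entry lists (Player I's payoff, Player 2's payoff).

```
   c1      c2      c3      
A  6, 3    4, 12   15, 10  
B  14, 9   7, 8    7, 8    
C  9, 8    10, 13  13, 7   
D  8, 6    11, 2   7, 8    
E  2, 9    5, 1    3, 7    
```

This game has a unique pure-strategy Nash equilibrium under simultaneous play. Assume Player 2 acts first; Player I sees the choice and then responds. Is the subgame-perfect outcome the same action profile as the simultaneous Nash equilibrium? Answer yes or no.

no

Solve by backward induction (Player 2 leads).
- c1: BR = B, leader payoff 9.
- c2: BR = D, leader payoff 2.
- c3: BR = A, leader payoff 10.
Among 9, 2, 10, the best is 10 at c3. Subgame-perfect outcome: (A, c3) with payoffs (15, 10).
Now find the simultaneous Nash equilibrium.
Player I's best replies: c1→B; c2→D; c3→A.
Player 2's best replies: A→c2; B→c1; C→c2; D→c3; E→c1.
Only (B, c1) has each player best-responding; Nash payoffs (14, 9).
Sequential outcome (A, c3) differs from the Nash profile (B, c1).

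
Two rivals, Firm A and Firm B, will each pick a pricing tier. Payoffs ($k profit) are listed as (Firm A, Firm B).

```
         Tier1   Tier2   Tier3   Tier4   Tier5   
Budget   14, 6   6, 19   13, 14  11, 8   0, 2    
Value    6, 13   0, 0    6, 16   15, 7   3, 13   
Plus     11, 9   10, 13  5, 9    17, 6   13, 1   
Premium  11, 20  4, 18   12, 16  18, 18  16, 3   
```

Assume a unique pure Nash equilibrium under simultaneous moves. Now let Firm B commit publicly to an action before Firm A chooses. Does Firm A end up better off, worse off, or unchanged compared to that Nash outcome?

Firm A best-responds to each possible Firm B move:
- Tier1: BR = Budget, leader payoff 6.
- Tier2: BR = Plus, leader payoff 13.
- Tier3: BR = Budget, leader payoff 14.
- Tier4: BR = Premium, leader payoff 18.
- Tier5: BR = Premium, leader payoff 3.
Firm B's induced payoffs are 6, 13, 14, 18, 3, so Firm B commits to Tier4. Subgame-perfect outcome: (Premium, Tier4) with payoffs (18, 18).
For the simultaneous game, intersect best replies.
Firm A's best replies: Tier1→Budget; Tier2→Plus; Tier3→Budget; Tier4→Premium; Tier5→Premium.
Firm B's best replies: Budget→Tier2; Value→Tier3; Plus→Tier2; Premium→Tier1.
The unique mutual best reply is (Plus, Tier2), giving (10, 13).
Firm A earns 18 sequentially versus 10 at the Nash outcome: better off.

better off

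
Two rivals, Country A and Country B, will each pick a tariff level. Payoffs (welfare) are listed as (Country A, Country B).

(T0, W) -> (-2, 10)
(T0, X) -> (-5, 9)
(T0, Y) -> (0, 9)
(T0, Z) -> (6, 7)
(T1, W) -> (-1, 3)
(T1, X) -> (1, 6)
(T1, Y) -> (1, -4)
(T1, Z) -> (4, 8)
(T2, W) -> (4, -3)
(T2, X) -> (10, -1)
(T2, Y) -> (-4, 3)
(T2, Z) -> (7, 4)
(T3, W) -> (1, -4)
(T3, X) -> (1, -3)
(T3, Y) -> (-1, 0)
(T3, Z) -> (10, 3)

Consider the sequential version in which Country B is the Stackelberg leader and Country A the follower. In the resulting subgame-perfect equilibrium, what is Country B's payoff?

Solve by backward induction (Country B leads).
- W → Country A plays T2 (best of -2, -1, 4, 1); Country B gets -3.
- X → Country A plays T2 (best of -5, 1, 10, 1); Country B gets -1.
- Y → Country A plays T1 (best of 0, 1, -4, -1); Country B gets -4.
- Z → Country A plays T3 (best of 6, 4, 7, 10); Country B gets 3.
Maximizing over -3, -1, -4, 3, Country B chooses Z. Subgame-perfect outcome: (T3, Z) with payoffs (10, 3).

3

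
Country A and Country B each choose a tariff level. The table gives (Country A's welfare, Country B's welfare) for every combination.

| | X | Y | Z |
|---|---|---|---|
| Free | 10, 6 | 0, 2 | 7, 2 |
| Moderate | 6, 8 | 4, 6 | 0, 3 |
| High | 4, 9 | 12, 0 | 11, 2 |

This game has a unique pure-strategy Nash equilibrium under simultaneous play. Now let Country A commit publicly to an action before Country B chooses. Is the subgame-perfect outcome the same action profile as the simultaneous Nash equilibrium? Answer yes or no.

Work backward from Country B's decision.
- Free: BR = X, leader payoff 10.
- Moderate: BR = X, leader payoff 6.
- High: BR = X, leader payoff 4.
Maximizing over 10, 6, 4, Country A chooses Free. Subgame-perfect outcome: (Free, X) with payoffs (10, 6).
Under simultaneous play:
Country A's best replies: X→Free; Y→High; Z→High.
Country B's best replies: Free→X; Moderate→X; High→X.
Only (Free, X) has each player best-responding; Nash payoffs (10, 6).
Sequential outcome (Free, X) coincides with the Nash profile (Free, X).

yes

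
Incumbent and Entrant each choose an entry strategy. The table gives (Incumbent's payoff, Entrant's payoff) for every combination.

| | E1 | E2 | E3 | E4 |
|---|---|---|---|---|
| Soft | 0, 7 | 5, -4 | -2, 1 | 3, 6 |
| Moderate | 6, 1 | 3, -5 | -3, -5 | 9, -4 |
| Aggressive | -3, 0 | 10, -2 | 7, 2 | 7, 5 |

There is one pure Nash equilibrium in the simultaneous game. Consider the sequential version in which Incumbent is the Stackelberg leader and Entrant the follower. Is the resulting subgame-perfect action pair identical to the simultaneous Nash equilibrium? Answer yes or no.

no

Solve by backward induction (Incumbent leads).
- Soft: Entrant compares 7, -4, 1, 6 and picks E1; Incumbent would get 0.
- Moderate: Entrant compares 1, -5, -5, -4 and picks E1; Incumbent would get 6.
- Aggressive: Entrant compares 0, -2, 2, 5 and picks E4; Incumbent would get 7.
Maximizing over 0, 6, 7, Incumbent chooses Aggressive. Subgame-perfect outcome: (Aggressive, E4) with payoffs (7, 5).
For the simultaneous game, intersect best replies.
Incumbent's best replies: E1→Moderate; E2→Aggressive; E3→Aggressive; E4→Moderate.
Entrant's best replies: Soft→E1; Moderate→E1; Aggressive→E4.
The unique mutual best reply is (Moderate, E1), giving (6, 1).
Sequential outcome (Aggressive, E4) differs from the Nash profile (Moderate, E1).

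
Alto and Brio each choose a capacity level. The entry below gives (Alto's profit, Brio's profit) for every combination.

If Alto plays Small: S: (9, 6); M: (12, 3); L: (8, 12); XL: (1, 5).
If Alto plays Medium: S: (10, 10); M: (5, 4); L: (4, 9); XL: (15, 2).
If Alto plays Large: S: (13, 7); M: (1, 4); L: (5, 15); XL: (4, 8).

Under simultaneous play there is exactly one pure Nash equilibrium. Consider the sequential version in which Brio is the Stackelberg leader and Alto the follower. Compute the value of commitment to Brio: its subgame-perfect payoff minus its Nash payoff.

0

Work backward from Alto's decision.
- S: Alto compares 9, 10, 13 and picks Large; Brio would get 7.
- M: Alto compares 12, 5, 1 and picks Small; Brio would get 3.
- L: Alto compares 8, 4, 5 and picks Small; Brio would get 12.
- XL: Alto compares 1, 15, 4 and picks Medium; Brio would get 2.
Brio's induced payoffs are 7, 3, 12, 2, so Brio commits to L. Subgame-perfect outcome: (Small, L) with payoffs (8, 12).
Under simultaneous play:
Alto's best replies: S→Large; M→Small; L→Small; XL→Medium.
Brio's best replies: Small→L; Medium→S; Large→L.
The unique mutual best reply is (Small, L), giving (8, 12).
Brio's commitment gain: 12 − 12 = 0.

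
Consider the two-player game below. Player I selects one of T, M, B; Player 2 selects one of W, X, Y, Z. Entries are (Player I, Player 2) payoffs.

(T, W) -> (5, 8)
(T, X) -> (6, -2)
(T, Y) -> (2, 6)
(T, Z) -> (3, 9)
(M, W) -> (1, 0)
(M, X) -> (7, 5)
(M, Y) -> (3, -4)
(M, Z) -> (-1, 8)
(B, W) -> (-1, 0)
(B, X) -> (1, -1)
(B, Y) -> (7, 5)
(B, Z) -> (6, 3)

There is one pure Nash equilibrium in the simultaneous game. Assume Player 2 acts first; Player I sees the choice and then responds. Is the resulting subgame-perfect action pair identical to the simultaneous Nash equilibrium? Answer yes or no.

no

Work backward from Player I's decision.
- W → Player I plays T (best of 5, 1, -1); Player 2 gets 8.
- X → Player I plays M (best of 6, 7, 1); Player 2 gets 5.
- Y → Player I plays B (best of 2, 3, 7); Player 2 gets 5.
- Z → Player I plays B (best of 3, -1, 6); Player 2 gets 3.
Maximizing over 8, 5, 5, 3, Player 2 chooses W. Subgame-perfect outcome: (T, W) with payoffs (5, 8).
Now find the simultaneous Nash equilibrium.
Player I's best replies: W→T; X→M; Y→B; Z→B.
Player 2's best replies: T→Z; M→Z; B→Y.
The unique mutual best reply is (B, Y), giving (7, 5).
Sequential outcome (T, W) differs from the Nash profile (B, Y).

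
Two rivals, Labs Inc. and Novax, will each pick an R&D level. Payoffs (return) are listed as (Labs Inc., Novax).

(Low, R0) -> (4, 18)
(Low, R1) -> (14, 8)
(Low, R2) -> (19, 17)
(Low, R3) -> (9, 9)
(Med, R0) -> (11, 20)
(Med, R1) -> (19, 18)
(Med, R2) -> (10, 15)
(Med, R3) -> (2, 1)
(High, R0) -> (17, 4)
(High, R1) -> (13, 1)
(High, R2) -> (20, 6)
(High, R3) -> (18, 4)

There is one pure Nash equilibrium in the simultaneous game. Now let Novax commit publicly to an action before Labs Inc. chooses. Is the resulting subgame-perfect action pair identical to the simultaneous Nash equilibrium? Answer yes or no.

no

Labs Inc. best-responds to each possible Novax move:
- R0: Labs Inc. compares 4, 11, 17 and picks High; Novax would get 4.
- R1: Labs Inc. compares 14, 19, 13 and picks Med; Novax would get 18.
- R2: Labs Inc. compares 19, 10, 20 and picks High; Novax would get 6.
- R3: Labs Inc. compares 9, 2, 18 and picks High; Novax would get 4.
Maximizing over 4, 18, 6, 4, Novax chooses R1. Subgame-perfect outcome: (Med, R1) with payoffs (19, 18).
Now find the simultaneous Nash equilibrium.
Labs Inc.'s best replies: R0→High; R1→Med; R2→High; R3→High.
Novax's best replies: Low→R0; Med→R0; High→R2.
Only (High, R2) has each player best-responding; Nash payoffs (20, 6).
Sequential outcome (Med, R1) differs from the Nash profile (High, R2).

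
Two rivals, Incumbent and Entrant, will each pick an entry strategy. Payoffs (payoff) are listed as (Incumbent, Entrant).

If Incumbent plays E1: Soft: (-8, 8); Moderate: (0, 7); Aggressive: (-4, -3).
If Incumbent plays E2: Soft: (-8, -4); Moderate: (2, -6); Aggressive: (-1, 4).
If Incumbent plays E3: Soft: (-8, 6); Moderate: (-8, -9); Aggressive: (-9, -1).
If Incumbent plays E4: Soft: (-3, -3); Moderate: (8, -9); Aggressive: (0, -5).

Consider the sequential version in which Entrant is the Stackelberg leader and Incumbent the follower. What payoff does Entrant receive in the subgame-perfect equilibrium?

-3

Solve by backward induction (Entrant leads).
- Soft: Incumbent compares -8, -8, -8, -3 and picks E4; Entrant would get -3.
- Moderate: Incumbent compares 0, 2, -8, 8 and picks E4; Entrant would get -9.
- Aggressive: Incumbent compares -4, -1, -9, 0 and picks E4; Entrant would get -5.
Among -3, -9, -5, the best is -3 at Soft. Subgame-perfect outcome: (E4, Soft) with payoffs (-3, -3).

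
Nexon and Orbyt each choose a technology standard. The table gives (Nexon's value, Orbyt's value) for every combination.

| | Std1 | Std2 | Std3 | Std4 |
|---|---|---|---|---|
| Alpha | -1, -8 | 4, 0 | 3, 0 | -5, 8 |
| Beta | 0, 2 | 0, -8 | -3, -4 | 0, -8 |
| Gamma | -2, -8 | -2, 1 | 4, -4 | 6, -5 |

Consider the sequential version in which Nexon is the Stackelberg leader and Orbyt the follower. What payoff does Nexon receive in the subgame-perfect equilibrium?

Backward induction with Nexon moving first.
- Alpha: BR = Std4, leader payoff -5.
- Beta: BR = Std1, leader payoff 0.
- Gamma: BR = Std2, leader payoff -2.
Among -5, 0, -2, the best is 0 at Beta. Subgame-perfect outcome: (Beta, Std1) with payoffs (0, 2).

0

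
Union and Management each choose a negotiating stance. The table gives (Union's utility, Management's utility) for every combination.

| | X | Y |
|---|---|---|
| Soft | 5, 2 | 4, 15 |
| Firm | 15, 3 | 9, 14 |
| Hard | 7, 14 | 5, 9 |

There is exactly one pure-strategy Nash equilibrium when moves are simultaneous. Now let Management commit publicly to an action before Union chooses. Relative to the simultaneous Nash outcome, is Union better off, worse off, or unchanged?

unchanged

Backward induction with Management moving first.
- X → Union plays Firm (best of 5, 15, 7); Management gets 3.
- Y → Union plays Firm (best of 4, 9, 5); Management gets 14.
Management's induced payoffs are 3, 14, so Management commits to Y. Subgame-perfect outcome: (Firm, Y) with payoffs (9, 14).
For the simultaneous game, intersect best replies.
Union's best replies: X→Firm; Y→Firm.
Management's best replies: Soft→Y; Firm→Y; Hard→X.
Only (Firm, Y) has each player best-responding; Nash payoffs (9, 14).
Union earns 9 sequentially versus 9 at the Nash outcome: unchanged.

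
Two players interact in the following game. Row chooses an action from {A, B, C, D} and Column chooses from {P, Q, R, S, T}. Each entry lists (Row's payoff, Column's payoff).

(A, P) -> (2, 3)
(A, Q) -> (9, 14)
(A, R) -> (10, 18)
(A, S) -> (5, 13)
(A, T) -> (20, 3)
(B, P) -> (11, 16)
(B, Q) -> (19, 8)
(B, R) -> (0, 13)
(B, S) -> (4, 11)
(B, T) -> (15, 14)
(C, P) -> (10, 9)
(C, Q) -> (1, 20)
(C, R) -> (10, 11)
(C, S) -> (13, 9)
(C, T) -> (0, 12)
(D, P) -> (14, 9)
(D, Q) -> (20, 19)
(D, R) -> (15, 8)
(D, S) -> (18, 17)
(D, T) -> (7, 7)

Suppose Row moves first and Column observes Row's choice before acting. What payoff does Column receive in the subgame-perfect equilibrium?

Column best-responds to each possible Row move:
- A: BR = R, leader payoff 10.
- B: BR = P, leader payoff 11.
- C: BR = Q, leader payoff 1.
- D: BR = Q, leader payoff 20.
Row's induced payoffs are 10, 11, 1, 20, so Row commits to D. Subgame-perfect outcome: (D, Q) with payoffs (20, 19).

19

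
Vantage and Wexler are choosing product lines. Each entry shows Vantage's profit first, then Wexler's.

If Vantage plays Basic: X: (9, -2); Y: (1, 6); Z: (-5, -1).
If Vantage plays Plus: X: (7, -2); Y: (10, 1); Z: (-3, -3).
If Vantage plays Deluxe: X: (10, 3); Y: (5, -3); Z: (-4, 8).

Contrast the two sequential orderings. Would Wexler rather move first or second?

If Vantage leads: Wexler's best replies are Basic→Y, Plus→Y, Deluxe→Z; Vantage's induced payoffs 1, 10, -4; outcome (Plus, Y), payoffs (10, 1).
If Wexler leads: Vantage's best replies are X→Deluxe, Y→Plus, Z→Plus; Wexler's induced payoffs 3, 1, -3; outcome (Deluxe, X), payoffs (10, 3).
Wexler gets 3 moving first and 1 moving second, so Wexler prefers to move first.

first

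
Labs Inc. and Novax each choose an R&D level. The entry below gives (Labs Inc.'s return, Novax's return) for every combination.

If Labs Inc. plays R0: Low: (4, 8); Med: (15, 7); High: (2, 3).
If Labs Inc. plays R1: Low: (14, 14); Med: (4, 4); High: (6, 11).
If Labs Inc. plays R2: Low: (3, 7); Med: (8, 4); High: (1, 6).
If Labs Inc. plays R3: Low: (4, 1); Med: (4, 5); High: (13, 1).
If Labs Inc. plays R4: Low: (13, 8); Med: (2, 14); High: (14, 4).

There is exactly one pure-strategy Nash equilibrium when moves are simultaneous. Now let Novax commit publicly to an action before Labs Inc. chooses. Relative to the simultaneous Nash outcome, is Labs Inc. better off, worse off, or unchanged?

unchanged

Backward induction with Novax moving first.
- Low: Labs Inc. compares 4, 14, 3, 4, 13 and picks R1; Novax would get 14.
- Med: Labs Inc. compares 15, 4, 8, 4, 2 and picks R0; Novax would get 7.
- High: Labs Inc. compares 2, 6, 1, 13, 14 and picks R4; Novax would get 4.
Among 14, 7, 4, the best is 14 at Low. Subgame-perfect outcome: (R1, Low) with payoffs (14, 14).
Under simultaneous play:
Labs Inc.'s best replies: Low→R1; Med→R0; High→R4.
Novax's best replies: R0→Low; R1→Low; R2→Low; R3→Med; R4→Med.
The unique mutual best reply is (R1, Low), giving (14, 14).
Labs Inc. earns 14 sequentially versus 14 at the Nash outcome: unchanged.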